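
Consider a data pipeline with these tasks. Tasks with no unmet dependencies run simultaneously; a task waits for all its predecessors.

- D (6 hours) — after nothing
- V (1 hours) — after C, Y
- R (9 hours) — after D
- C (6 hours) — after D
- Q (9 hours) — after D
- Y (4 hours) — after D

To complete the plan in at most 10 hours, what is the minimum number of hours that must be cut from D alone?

5

Current finish: 15 hours; target: 10.
D is on every critical path, so each hour cut from D cuts the finish by one (this holds down to a finish of 10).
Need 15 − 10 = 5 hours off D → D becomes 1 hour, finish becomes 10.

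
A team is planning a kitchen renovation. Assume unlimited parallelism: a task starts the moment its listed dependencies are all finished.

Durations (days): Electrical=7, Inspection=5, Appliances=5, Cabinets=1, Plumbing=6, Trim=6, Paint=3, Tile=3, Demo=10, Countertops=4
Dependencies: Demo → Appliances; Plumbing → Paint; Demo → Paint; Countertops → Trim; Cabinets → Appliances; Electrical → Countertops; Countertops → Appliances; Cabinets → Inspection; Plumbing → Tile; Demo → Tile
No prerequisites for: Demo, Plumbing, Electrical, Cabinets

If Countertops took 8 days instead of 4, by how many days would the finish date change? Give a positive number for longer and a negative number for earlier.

4

As given, the longest chain is Electrical→Countertops→Trim = 7+4+6 = 17, so the finish is 17 days.
Since Countertops is critical, the +4 change carries straight to that chain (now 21 days).
No other chain overtakes it, so the finish is 21 days.
Change in finish: 21 − 17 = +4 days.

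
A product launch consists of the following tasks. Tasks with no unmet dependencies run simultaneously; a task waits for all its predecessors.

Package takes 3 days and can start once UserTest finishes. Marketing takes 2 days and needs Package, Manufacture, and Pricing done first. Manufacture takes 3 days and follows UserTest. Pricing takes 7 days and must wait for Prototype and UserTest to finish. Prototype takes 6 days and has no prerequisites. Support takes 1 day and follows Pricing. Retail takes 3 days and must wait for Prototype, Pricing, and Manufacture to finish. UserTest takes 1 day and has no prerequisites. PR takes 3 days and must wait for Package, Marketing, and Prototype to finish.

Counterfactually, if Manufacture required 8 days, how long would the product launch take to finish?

The binding path is Prototype→Pricing→Marketing→PR = 6+7+2+3 = 18; finish at 18 days.
The longest path through Manufacture is only 9 days, so Manufacture has float 9.
No other chain overtakes it, so the finish is 18 days.

18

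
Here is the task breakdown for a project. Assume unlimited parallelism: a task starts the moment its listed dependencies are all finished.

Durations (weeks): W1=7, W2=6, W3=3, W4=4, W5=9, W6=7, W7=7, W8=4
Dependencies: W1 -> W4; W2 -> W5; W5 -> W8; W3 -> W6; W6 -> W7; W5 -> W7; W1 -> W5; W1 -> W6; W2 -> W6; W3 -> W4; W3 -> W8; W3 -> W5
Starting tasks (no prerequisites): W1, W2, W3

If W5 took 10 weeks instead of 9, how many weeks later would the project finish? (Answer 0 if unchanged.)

1

Actual critical path: W1→W5→W7 = 7+9+7 = 23 ⇒ 23 weeks.
W5 is on the critical path; changing it to 10 makes that path 24 weeks.
The critical path is still W1→W5→W7; finish is now 24 weeks.
Change in finish: 24 − 23 = +1 weeks.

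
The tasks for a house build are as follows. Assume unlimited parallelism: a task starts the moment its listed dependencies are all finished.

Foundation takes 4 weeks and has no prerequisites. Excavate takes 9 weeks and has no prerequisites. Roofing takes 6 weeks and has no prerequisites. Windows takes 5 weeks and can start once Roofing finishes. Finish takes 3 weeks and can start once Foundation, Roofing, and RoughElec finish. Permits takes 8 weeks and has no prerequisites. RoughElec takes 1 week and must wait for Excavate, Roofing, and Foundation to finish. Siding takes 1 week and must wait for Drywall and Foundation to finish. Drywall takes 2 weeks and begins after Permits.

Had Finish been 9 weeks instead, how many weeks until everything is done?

Actual critical path: Excavate→RoughElec→Finish = 9+1+3 = 13 ⇒ 13 weeks.
Finish lies on that path, so at 9 weeks the path becomes 19 weeks.
No other chain overtakes it, so the finish is 19 weeks.

19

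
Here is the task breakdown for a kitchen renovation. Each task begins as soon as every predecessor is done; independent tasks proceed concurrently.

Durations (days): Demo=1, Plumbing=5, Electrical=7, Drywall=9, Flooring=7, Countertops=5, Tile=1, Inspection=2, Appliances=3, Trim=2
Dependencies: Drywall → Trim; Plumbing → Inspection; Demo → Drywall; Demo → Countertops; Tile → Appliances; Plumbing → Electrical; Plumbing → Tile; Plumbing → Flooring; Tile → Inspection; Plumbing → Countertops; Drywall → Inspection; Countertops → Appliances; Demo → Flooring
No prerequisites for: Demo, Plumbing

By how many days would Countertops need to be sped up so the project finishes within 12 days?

1

Current finish: 13 days; target: 12.
Countertops is on every critical path, so each day cut from Countertops cuts the finish by one (this holds down to a finish of 12).
Need 13 − 12 = 1 day off Countertops → Countertops becomes 4 days, finish becomes 12.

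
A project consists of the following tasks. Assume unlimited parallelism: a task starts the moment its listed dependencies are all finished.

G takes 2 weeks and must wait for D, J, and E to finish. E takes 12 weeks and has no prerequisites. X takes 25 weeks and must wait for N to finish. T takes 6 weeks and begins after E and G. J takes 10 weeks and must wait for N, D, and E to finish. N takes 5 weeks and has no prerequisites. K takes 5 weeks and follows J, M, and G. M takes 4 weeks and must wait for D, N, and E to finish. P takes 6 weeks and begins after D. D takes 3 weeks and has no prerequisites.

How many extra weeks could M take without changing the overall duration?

The longest chain is E→J→G→T = 12+10+2+6 = 30; overall finish 30 weeks.
M finishes as early as 16 and must finish by 25.
So M can slip 25 − 16 = 9 weeks.

9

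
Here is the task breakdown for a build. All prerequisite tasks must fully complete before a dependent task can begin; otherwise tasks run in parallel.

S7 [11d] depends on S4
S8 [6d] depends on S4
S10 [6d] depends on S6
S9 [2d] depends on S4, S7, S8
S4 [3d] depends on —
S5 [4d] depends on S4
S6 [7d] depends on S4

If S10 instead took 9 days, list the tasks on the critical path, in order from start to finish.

S4, S6, S10

Baseline: S4→S6→S10 = 3+7+6 = 16 → 16 days.
Since S10 is critical, the +3 change carries straight to that chain (now 19 days).
No other chain overtakes it, so the finish is 19 days.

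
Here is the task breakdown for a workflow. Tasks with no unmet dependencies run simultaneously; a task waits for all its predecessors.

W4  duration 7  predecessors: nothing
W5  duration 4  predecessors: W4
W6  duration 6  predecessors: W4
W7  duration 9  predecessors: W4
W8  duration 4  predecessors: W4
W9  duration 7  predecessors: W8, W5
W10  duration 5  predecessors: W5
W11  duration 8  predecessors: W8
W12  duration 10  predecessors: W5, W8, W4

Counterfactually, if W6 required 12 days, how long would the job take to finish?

21

Actual critical path: W4→W5→W12 = 7+4+10 = 21 ⇒ 21 days.
The longest path through W6 is only 13 days, so W6 has float 8.
No other chain overtakes it, so the finish is 21 days.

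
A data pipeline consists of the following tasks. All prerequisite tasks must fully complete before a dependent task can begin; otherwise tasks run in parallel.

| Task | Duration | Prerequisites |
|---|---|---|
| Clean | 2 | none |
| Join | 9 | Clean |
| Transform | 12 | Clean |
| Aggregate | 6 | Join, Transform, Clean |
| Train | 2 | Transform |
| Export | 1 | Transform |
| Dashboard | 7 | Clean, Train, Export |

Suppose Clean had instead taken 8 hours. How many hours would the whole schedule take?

Critical path before the change: Clean→Transform→Train→Dashboard = 2+12+2+7 = 23 giving 23 hours.
Since Clean is critical, the +6 change carries straight to that chain (now 29 hours).
No other chain overtakes it, so the finish is 29 hours.

29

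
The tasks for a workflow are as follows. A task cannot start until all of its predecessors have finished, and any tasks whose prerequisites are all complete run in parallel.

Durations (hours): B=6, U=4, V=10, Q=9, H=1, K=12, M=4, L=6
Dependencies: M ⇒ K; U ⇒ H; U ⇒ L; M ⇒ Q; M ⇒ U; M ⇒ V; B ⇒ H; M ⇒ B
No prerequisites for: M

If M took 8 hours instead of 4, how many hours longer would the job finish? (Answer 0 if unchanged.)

Actual critical path: M→K = 4+12 = 16 ⇒ 16 hours.
M lies on that path, so at 8 hours the path becomes 20 hours.
No other chain overtakes it, so the finish is 20 hours.
Change in finish: 20 − 16 = +4 hours.

4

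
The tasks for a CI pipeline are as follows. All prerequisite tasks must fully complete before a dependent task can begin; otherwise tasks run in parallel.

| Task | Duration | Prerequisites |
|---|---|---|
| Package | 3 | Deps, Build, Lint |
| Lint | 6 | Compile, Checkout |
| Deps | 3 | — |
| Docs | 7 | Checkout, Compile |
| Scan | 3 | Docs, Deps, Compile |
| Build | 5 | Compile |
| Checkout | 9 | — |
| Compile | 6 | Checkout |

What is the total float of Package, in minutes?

1

Checkout→Compile→Docs→Scan = 9+6+7+3 = 25 sets the makespan at 25 minutes.
The longest chain containing Package totals 24 minutes.
Float = 25 − 24 = 1.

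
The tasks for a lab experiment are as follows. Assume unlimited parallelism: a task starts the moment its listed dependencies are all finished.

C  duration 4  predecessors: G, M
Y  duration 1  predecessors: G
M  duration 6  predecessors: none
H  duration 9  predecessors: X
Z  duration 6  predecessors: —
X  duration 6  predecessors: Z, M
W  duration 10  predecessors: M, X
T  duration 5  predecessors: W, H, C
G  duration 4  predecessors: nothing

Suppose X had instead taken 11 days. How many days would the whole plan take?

The binding path is M→X→W→T = 6+6+10+5 = 27; finish at 27 days.
X is on the critical path; changing it to 11 makes that path 32 days.
That remains the longest chain; total 32 days.

32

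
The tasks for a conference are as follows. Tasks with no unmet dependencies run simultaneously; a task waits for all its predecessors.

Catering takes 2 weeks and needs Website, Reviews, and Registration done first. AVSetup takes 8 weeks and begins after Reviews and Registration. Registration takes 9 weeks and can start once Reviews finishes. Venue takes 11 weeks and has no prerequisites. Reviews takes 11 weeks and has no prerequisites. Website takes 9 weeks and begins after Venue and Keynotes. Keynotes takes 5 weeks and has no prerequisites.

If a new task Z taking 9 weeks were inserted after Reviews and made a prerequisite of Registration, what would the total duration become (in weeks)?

Originally the project takes 28 weeks.
With Z inserted, Registration now waits for max(Reviews, Z).
New critical path: Reviews→Z→Registration→AVSetup = 11+9+9+8 = 37 ⇒ 37 weeks.

37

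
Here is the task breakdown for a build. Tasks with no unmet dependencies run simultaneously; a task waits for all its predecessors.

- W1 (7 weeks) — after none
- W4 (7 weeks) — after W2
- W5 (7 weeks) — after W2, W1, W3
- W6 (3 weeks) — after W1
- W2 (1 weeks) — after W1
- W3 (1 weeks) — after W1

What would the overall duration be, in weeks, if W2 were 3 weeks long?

17

As given, the longest chain is W1→W2→W4 = 7+1+7 = 15, so the finish is 15 weeks.
W2 lies on that path, so at 3 weeks the path becomes 17 weeks.
The critical path is still W1→W2→W4; finish is now 17 weeks.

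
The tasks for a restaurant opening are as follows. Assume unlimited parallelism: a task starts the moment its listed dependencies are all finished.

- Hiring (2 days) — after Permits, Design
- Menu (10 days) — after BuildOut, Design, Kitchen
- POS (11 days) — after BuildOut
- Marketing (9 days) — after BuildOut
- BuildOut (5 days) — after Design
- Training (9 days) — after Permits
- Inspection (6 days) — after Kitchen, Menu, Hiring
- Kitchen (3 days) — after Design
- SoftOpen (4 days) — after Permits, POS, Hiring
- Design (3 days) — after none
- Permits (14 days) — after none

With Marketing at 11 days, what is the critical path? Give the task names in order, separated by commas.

The binding path is Design→BuildOut→Menu→Inspection = 3+5+10+6 = 24; finish at 24 days.
The longest path through Marketing is only 17 days, so Marketing has float 7.
That remains the longest chain; total 24 days.

Design, BuildOut, Menu, Inspection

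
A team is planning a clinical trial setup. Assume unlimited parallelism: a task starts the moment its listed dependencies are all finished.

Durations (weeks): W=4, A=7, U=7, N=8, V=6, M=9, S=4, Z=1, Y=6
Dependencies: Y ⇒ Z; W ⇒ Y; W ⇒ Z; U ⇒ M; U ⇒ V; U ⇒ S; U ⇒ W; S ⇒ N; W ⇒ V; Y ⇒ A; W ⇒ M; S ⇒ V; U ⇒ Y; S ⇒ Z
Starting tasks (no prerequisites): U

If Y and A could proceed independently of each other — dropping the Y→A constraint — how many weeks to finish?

20

With the dependency in place, U→W→Y→A = 7+4+6+7 = 24 sets the finish at 24 weeks.
Without Y→A, A's earliest start moves from 17 to 0.
After: U→W→M = 7+4+9 = 20 → 20 weeks.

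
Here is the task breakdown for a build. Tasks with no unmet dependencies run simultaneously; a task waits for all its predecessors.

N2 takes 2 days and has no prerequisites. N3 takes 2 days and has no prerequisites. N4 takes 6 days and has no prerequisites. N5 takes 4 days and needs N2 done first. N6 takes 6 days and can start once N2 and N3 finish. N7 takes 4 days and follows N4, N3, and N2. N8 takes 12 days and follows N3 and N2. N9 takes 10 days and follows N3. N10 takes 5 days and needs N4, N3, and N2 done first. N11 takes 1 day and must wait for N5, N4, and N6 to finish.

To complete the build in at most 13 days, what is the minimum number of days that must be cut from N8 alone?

Current finish: 14 days; target: 13.
N8 is on every critical path, so each day cut from N8 cuts the finish by one (this holds down to a finish of 12).
Need 14 − 13 = 1 day off N8 → N8 becomes 11 days, finish becomes 13.

1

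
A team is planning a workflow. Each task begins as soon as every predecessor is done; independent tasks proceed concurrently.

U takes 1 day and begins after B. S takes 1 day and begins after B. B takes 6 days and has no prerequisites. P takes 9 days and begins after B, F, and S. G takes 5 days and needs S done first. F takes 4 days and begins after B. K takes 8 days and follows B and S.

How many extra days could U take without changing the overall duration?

12

B→F→P = 6+4+9 = 19 sets the makespan at 19 days.
U finishes as early as 7 and must finish by 19.
Slack of U = 18 − 6 = 12 days.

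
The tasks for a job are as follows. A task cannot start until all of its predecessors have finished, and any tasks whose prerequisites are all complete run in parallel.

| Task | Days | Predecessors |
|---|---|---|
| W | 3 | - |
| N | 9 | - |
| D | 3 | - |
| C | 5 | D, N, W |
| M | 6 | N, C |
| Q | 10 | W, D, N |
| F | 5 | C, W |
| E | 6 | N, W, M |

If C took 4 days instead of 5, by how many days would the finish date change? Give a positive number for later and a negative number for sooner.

The binding path is N→C→M→E = 9+5+6+6 = 26; finish at 26 days.
Since C is critical, the -1 change carries straight to that chain (now 25 days).
The critical path is still N→C→M→E; finish is now 25 days.
Change in finish: 25 − 26 = -1 days.

-1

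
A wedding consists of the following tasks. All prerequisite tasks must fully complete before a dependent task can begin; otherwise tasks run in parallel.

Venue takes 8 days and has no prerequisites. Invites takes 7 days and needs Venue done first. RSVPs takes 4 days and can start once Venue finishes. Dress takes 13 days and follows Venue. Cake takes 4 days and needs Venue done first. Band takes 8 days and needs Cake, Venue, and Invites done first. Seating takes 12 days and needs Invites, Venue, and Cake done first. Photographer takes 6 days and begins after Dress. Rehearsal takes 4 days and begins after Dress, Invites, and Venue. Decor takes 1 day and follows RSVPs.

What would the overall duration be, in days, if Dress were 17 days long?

As given, the longest chain is Venue→Dress→Photographer = 8+13+6 = 27, so the finish is 27 days.
Dress is on the critical path; changing it to 17 makes that path 31 days.
The critical path is still Venue→Dress→Photographer; finish is now 31 days.

31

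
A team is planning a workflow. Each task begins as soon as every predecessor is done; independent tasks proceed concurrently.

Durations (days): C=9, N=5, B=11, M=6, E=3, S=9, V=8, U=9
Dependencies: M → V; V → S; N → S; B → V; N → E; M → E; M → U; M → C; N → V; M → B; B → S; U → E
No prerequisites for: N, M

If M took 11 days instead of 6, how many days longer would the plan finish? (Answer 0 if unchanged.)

The binding path is M→B→V→S = 6+11+8+9 = 34; finish at 34 days.
Since M is critical, the +5 change carries straight to that chain (now 39 days).
No other chain overtakes it, so the finish is 39 days.
Change in finish: 39 − 34 = +5 days.

5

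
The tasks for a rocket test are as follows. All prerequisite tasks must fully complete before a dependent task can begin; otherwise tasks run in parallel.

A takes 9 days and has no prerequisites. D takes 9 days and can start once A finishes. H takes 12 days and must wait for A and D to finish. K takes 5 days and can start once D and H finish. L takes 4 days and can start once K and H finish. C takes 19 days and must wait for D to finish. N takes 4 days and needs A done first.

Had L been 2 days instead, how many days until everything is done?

Baseline: A→D→H→K→L = 9+9+12+5+4 = 39 → 39 days.
L lies on that path, so at 2 days the path becomes 37 days.
No other chain overtakes it, so the finish is 37 days.

37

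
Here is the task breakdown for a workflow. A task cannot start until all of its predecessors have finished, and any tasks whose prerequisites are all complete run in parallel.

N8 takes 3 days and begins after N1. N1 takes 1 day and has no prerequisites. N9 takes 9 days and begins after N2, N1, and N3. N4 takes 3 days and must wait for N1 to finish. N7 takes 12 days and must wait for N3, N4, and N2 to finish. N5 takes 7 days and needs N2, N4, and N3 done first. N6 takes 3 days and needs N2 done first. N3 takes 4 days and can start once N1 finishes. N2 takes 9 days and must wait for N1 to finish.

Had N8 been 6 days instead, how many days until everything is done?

22

Actual critical path: N1→N2→N7 = 1+9+12 = 22 ⇒ 22 days.
N8 has 18 days of float (longest path through it is 4).
The critical path is still N1→N2→N7; finish is now 22 days.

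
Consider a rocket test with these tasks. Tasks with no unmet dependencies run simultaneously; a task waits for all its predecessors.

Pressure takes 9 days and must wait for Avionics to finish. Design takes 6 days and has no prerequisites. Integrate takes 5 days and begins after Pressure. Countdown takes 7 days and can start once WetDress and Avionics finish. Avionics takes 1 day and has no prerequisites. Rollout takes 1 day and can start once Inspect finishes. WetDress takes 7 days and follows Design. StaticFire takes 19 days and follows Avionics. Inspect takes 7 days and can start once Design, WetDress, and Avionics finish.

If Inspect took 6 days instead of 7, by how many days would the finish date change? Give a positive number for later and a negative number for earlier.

As given, the longest chain is Design→WetDress→Inspect→Rollout = 6+7+7+1 = 21, so the finish is 21 days.
Inspect lies on that path, so at 6 days the path becomes 20 days.
That remains the longest chain; total 20 days.
Change in finish: 20 − 21 = -1 days.

-1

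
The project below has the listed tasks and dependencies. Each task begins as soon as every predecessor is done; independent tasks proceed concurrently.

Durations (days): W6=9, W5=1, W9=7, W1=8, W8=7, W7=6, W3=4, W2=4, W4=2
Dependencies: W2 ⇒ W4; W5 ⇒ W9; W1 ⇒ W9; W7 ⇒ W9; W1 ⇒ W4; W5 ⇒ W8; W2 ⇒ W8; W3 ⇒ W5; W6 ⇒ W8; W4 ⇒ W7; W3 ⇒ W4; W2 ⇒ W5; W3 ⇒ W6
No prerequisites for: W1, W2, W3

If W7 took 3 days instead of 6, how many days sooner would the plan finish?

Critical path before the change: W1→W4→W7→W9 = 8+2+6+7 = 23 giving 23 days.
W7 is on the critical path; changing it to 3 makes that path 20 days.
The critical path is still W1→W4→W7→W9; finish is now 20 days.
Change in finish: 20 − 23 = -3 days.

3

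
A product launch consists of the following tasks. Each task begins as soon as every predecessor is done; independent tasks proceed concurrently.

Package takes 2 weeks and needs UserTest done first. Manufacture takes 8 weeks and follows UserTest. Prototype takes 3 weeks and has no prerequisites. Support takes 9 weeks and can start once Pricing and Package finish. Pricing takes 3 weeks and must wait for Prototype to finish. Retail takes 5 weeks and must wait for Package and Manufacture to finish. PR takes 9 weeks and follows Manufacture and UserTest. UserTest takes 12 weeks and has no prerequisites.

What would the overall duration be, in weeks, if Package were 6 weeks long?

29

Critical path before the change: UserTest→Manufacture→PR = 12+8+9 = 29 giving 29 weeks.
Package has 6 weeks of float (longest path through it is 23).
The critical path is still UserTest→Manufacture→PR; finish is now 29 weeks.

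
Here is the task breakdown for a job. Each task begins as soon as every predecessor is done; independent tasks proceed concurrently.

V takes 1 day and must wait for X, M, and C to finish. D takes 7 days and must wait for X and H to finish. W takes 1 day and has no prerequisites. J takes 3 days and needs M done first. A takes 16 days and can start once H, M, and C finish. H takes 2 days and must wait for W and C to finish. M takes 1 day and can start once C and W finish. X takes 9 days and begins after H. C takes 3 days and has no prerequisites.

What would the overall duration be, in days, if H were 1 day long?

20

The binding path is C→H→X→D = 3+2+9+7 = 21; finish at 21 days.
H lies on that path, so at 1 day the path becomes 20 days.
No other chain overtakes it, so the finish is 20 days.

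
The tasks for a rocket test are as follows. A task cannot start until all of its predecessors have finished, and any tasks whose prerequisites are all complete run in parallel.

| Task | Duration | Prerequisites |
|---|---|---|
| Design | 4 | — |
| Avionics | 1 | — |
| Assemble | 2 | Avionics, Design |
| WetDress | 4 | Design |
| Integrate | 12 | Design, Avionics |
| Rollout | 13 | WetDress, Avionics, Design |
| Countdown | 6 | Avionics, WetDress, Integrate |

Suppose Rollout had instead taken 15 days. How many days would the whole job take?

Critical path before the change: Design→Integrate→Countdown = 4+12+6 = 22 giving 22 days.
Rollout has 1 day of float (longest path through it is 21).
Now Design→WetDress→Rollout = 4+4+15 = 23 is longest, so the finish becomes 23 days.

23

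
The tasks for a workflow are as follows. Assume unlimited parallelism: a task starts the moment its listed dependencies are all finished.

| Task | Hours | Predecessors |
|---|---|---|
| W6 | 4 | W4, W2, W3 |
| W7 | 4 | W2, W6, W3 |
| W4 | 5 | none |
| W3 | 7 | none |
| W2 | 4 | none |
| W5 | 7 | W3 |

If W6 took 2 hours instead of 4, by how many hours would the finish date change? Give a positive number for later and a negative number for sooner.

-1

Baseline: W3→W6→W7 = 7+4+4 = 15 → 15 hours.
W6 lies on that path, so at 2 hours the path becomes 13 hours.
Now W3→W5 = 7+7 = 14 is longest, so the finish becomes 14 hours.
Change in finish: 14 − 15 = -1 hours.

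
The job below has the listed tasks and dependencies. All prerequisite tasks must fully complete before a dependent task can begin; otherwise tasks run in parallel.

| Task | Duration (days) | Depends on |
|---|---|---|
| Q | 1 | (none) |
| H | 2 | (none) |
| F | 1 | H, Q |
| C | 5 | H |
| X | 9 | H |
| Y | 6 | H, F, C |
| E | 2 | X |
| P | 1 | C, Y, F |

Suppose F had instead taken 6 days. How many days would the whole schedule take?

15

Actual critical path: H→C→Y→P = 2+5+6+1 = 14 ⇒ 14 days.
The longest path through F is only 10 days, so F has float 4.
New critical path: H→F→Y→P = 2+6+6+1 = 15 ⇒ 15 days.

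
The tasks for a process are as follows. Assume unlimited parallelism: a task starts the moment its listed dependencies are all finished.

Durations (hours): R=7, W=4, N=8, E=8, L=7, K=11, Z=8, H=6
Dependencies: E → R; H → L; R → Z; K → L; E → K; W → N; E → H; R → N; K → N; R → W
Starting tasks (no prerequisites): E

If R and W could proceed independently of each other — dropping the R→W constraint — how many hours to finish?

Original critical path: E→R→W→N = 8+7+4+8 = 27 ⇒ 27 hours.
Without R→W, W's earliest start moves from 15 to 0.
New critical path: E→K→N = 8+11+8 = 27 ⇒ 27 hours.

27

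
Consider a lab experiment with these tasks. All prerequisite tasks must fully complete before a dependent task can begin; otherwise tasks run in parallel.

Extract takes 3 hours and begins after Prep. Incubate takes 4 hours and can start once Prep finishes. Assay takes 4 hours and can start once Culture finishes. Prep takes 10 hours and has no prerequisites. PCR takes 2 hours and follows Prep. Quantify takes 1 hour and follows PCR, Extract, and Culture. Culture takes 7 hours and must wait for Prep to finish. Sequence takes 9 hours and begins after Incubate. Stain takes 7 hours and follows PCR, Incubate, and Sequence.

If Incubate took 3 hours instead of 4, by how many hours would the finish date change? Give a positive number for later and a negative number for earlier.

Critical path before the change: Prep→Incubate→Sequence→Stain = 10+4+9+7 = 30 giving 30 hours.
Incubate is on the critical path; changing it to 3 makes that path 29 hours.
That remains the longest chain; total 29 hours.
Change in finish: 29 − 30 = -1 hours.

-1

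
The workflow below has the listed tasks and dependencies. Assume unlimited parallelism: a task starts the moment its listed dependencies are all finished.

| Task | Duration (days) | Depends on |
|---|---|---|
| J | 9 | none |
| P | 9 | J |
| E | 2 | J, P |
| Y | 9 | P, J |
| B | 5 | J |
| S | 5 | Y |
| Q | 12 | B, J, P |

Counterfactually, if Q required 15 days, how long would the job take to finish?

33

The binding path is J→P→Y→S = 9+9+9+5 = 32; finish at 32 days.
The longest path through Q is only 30 days, so Q has float 2.
New critical path: J→P→Q = 9+9+15 = 33 ⇒ 33 days.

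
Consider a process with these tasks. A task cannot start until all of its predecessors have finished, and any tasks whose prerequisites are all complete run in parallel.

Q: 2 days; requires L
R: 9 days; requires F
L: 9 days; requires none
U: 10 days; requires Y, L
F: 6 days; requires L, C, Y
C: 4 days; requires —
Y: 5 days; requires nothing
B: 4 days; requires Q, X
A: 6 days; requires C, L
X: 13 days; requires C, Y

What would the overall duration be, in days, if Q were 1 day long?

Actual critical path: L→F→R = 9+6+9 = 24 ⇒ 24 days.
Q has 9 days of float (longest path through it is 15).
That remains the longest chain; total 24 days.

24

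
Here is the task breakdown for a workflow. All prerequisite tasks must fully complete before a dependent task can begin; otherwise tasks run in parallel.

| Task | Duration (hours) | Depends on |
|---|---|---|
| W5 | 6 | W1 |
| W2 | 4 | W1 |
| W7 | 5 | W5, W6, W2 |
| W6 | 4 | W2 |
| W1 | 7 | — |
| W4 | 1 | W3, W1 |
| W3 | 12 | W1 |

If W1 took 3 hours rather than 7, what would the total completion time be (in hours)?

16

Actual critical path: W1→W2→W6→W7 = 7+4+4+5 = 20 ⇒ 20 hours.
Since W1 is critical, the -4 change carries straight to that chain (now 16 hours).
The critical path is still W1→W2→W6→W7; finish is now 16 hours.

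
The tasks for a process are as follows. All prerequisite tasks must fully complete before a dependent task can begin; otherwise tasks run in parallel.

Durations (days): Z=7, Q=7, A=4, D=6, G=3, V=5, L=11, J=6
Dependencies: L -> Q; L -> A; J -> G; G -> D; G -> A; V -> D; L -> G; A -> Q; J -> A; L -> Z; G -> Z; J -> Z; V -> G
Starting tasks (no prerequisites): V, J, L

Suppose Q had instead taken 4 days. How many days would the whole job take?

Actual critical path: L→G→A→Q = 11+3+4+7 = 25 ⇒ 25 days.
Q lies on that path, so at 4 days the path becomes 22 days.
No other chain overtakes it, so the finish is 22 days.

22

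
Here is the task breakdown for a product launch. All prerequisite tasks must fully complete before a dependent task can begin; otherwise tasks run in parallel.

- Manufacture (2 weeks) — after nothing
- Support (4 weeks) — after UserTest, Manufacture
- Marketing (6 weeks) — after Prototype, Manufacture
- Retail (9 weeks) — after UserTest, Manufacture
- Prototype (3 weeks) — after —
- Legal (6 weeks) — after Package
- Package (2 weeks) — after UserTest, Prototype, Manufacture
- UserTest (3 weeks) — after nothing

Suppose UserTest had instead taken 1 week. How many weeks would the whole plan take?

Critical path before the change: UserTest→Retail = 3+9 = 12 giving 12 weeks.
UserTest lies on that path, so at 1 week the path becomes 10 weeks.
The binding chain switches to Prototype→Package→Legal = 3+2+6 = 11; finish 11 weeks.

11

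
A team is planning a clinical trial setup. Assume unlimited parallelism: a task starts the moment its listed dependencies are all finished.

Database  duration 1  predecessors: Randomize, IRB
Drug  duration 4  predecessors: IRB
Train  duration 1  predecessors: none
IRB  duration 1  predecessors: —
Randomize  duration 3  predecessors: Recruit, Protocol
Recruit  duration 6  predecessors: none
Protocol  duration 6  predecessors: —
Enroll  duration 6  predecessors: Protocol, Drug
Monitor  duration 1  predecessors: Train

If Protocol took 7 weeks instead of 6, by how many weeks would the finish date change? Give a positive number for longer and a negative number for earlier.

Critical path before the change: Protocol→Enroll = 6+6 = 12 giving 12 weeks.
Protocol is on the critical path; changing it to 7 makes that path 13 weeks.
The critical path is still Protocol→Enroll; finish is now 13 weeks.
Change in finish: 13 − 12 = +1 weeks.

1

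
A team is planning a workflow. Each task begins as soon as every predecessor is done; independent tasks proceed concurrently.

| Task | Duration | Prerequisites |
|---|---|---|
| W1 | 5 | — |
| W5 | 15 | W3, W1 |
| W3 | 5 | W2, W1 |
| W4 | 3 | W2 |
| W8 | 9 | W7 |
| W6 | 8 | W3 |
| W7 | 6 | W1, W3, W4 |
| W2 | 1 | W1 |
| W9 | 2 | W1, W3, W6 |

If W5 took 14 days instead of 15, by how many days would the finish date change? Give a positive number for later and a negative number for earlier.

0

Actual critical path: W1→W2→W3→W5 = 5+1+5+15 = 26 ⇒ 26 days.
Since W5 is critical, the -1 change carries straight to that chain (now 25 days).
The binding chain switches to W1→W2→W3→W7→W8 = 5+1+5+6+9 = 26; finish 26 days.
Change in finish: 26 − 26 = +0 days.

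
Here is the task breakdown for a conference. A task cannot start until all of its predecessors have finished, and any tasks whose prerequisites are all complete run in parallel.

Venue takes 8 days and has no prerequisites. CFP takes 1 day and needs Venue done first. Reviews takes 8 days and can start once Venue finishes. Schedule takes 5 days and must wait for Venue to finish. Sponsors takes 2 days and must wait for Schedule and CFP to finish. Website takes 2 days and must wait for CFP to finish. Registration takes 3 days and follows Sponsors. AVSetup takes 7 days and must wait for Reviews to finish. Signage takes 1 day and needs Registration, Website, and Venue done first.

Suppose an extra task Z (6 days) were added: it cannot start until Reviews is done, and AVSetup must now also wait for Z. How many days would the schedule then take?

Originally the schedule takes 23 days.
With Z inserted, AVSetup now waits for max(Reviews, Z).
New critical path: Venue→Reviews→Z→AVSetup = 8+8+6+7 = 29 ⇒ 29 days.

29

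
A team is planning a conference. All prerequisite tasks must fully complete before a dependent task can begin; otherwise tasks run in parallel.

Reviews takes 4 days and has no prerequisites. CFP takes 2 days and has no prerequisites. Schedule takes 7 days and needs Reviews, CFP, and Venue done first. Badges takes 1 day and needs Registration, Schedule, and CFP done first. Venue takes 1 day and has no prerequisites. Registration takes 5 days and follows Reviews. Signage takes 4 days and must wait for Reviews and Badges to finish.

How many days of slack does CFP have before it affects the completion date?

Reviews→Schedule→Badges→Signage = 4+7+1+4 = 16 sets the makespan at 16 days.
Longest path through CFP: 14 days (earliest finish 2, latest finish 4).
Float = 16 − 14 = 2.

2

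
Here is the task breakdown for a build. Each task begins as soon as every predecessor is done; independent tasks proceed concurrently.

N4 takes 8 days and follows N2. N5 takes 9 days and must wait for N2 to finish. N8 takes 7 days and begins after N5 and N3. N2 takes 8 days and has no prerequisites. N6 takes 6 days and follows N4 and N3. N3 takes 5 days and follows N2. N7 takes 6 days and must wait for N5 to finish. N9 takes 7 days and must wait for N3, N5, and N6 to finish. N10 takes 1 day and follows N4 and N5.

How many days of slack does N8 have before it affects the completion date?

5

Critical path: N2→N4→N6→N9 = 8+8+6+7 = 29, so the finish is 29 days.
N8 finishes as early as 24 and must finish by 29.
Float = 29 − 24 = 5.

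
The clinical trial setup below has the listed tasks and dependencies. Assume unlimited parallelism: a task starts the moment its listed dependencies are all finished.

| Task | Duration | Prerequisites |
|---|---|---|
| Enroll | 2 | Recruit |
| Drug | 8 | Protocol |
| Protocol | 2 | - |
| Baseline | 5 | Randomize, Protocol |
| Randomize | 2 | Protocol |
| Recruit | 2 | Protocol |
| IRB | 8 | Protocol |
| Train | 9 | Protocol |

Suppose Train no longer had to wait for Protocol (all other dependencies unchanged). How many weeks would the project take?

10

Original critical path: Protocol→Train = 2+9 = 11 ⇒ 11 weeks.
Without Protocol→Train, Train's earliest start moves from 2 to 0.
New critical path: Protocol→IRB = 2+8 = 10 ⇒ 10 weeks.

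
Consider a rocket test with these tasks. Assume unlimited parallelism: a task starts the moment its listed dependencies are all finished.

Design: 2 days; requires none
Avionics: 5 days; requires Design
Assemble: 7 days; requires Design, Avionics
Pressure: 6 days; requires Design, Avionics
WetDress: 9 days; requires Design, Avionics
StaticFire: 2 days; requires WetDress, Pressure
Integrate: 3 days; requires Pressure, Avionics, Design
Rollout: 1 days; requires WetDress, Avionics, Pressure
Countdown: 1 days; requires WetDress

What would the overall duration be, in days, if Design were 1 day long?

17

The binding path is Design→Avionics→WetDress→StaticFire = 2+5+9+2 = 18; finish at 18 days.
Design is on the critical path; changing it to 1 makes that path 17 days.
The critical path is still Design→Avionics→WetDress→StaticFire; finish is now 17 days.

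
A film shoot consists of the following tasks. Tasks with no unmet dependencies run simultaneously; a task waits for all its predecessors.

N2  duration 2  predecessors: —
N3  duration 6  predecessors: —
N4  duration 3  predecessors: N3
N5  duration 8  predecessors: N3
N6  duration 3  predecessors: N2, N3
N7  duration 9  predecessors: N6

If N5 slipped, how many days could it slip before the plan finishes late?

N3→N6→N7 = 6+3+9 = 18 sets the makespan at 18 days.
N5 finishes as early as 14 and must finish by 18.
Float = 18 − 14 = 4.

4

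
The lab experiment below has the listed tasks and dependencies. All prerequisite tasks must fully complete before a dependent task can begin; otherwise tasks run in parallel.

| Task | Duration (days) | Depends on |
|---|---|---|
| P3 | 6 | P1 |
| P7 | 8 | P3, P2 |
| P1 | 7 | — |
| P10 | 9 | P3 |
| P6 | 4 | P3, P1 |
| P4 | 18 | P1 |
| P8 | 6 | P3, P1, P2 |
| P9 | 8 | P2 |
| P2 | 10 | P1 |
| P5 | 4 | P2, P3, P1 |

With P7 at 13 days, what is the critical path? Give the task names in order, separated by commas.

The binding path is P1→P2→P7 = 7+10+8 = 25; finish at 25 days.
Since P7 is critical, the +5 change carries straight to that chain (now 30 days).
The critical path is still P1→P2→P7; finish is now 30 days.

P1, P2, P7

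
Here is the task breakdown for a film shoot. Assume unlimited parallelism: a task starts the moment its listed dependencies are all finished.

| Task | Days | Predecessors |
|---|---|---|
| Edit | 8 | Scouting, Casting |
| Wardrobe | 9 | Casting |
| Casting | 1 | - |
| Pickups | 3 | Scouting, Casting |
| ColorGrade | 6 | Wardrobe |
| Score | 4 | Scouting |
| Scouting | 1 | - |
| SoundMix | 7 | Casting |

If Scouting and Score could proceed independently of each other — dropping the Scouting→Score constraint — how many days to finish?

16

Before: longest chain Casting→Wardrobe→ColorGrade = 1+9+6 = 16, finish 16.
Without Scouting→Score, Score's earliest start moves from 1 to 0.
The longest chain is now Casting→Wardrobe→ColorGrade = 1+9+6 = 16, so the plan takes 16 days.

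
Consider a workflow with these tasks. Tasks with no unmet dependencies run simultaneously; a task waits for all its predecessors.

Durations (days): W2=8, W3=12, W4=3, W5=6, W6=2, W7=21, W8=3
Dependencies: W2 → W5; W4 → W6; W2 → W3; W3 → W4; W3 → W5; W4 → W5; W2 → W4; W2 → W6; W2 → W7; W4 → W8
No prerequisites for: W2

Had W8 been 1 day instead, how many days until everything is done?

29

Critical path before the change: W2→W3→W4→W5 = 8+12+3+6 = 29 giving 29 days.
W8 is off the critical path — its longest chain is 26 days, giving 3 of slack.
No other chain overtakes it, so the finish is 29 days.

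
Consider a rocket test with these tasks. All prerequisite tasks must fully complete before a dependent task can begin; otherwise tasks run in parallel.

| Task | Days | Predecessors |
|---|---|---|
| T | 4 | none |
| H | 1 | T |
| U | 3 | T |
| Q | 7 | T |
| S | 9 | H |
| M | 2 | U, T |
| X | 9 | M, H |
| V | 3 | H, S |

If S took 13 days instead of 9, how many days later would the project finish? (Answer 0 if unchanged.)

3

The binding path is T→U→M→X = 4+3+2+9 = 18; finish at 18 days.
The longest path through S is only 17 days, so S has float 1.
The binding chain switches to T→H→S→V = 4+1+13+3 = 21; finish 21 days.
Change in finish: 21 − 18 = +3 days.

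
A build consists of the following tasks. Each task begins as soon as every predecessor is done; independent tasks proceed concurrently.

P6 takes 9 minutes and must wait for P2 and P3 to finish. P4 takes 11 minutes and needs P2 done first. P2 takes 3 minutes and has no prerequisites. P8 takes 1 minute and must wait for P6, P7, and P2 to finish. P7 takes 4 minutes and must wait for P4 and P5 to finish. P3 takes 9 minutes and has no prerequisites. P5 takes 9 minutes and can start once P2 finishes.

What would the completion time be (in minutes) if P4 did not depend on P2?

Before: longest chain P2→P4→P7→P8 = 3+11+4+1 = 19, finish 19.
Without P2→P4, P4's earliest start moves from 3 to 0.
After: P3→P6→P8 = 9+9+1 = 19 → 19 minutes.

19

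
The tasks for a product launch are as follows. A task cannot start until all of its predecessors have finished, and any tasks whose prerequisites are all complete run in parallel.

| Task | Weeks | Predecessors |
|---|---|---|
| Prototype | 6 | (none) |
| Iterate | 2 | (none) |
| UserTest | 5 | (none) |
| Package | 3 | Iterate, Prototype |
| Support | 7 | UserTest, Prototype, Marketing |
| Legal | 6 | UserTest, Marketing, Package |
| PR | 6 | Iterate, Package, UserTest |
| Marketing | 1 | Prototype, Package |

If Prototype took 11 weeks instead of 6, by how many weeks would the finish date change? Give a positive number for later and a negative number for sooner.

Baseline: Prototype→Package→Marketing→Support = 6+3+1+7 = 17 → 17 weeks.
Prototype lies on that path, so at 11 weeks the path becomes 22 weeks.
No other chain overtakes it, so the finish is 22 weeks.
Change in finish: 22 − 17 = +5 weeks.

5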